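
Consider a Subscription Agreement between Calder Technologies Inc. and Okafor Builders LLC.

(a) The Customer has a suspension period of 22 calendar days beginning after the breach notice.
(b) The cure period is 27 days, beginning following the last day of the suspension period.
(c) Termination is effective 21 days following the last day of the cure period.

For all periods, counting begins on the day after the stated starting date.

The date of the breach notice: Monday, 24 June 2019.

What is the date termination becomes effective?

The last day of the suspension period: 24 June 2019 + 22 days = 16 July 2019.
Adding 27 calendar days to 16 July 2019 gives 12 August 2019, which is the last day of the cure period.
The date termination becomes effective: 12 August 2019 + 21 days = 2 September 2019.

2 September 2019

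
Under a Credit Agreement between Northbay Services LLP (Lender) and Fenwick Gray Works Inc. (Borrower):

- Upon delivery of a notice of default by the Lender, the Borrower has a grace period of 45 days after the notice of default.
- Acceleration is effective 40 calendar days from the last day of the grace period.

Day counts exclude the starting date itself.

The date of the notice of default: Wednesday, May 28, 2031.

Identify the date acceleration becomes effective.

Aug 21, 2031

The last day of the grace period: May 28, 2031 + 45 days = Jul 12, 2031.
The date acceleration becomes effective: 40 calendar days after Jul 12, 2031 is Aug 21, 2031.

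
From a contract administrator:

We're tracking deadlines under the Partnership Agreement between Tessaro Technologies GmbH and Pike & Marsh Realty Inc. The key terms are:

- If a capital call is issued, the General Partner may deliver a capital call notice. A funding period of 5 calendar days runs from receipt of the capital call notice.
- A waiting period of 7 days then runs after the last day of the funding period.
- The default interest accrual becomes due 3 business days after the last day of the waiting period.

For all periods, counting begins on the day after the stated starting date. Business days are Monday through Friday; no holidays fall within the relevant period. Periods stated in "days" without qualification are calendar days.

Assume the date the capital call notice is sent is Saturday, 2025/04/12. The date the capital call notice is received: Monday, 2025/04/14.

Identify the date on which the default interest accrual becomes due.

The last day of the funding period: 5 calendar days after 2025/04/14 is 2025/04/19.
Adding 7 calendar days to 2025/04/19 gives 2025/04/26, which is the last day of the waiting period.
From Saturday, 2025/04/26, 3 business days (Apr 28, Apr 29, Apr 30, skipping weekends) brings us to Wednesday, 2025/04/30, which is the date on which the default interest accrual becomes due.

2025/04/30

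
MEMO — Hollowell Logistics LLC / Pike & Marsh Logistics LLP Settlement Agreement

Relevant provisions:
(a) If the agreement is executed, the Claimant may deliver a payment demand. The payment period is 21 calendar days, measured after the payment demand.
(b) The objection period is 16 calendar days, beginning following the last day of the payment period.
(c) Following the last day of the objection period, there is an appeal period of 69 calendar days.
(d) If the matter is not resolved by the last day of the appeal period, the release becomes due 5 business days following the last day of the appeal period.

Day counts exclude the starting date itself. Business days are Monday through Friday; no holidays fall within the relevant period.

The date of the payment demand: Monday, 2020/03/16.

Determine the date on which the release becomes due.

Adding 21 calendar days to 2020/03/16 gives 2020/04/06, which is the last day of the payment period.
Adding 16 calendar days to 2020/04/06 gives 2020/04/22, which is the last day of the objection period.
Adding 69 calendar days to 2020/04/22 gives 2020/06/30, which is the last day of the appeal period.
The date on which the release becomes due: 5 business days after Tuesday, 2020/06/30, skipping weekends — Jul 1, Jul 2, Jul 3, Jul 6, Jul 7 — lands on Tuesday, 2020/07/07.

2020/07/07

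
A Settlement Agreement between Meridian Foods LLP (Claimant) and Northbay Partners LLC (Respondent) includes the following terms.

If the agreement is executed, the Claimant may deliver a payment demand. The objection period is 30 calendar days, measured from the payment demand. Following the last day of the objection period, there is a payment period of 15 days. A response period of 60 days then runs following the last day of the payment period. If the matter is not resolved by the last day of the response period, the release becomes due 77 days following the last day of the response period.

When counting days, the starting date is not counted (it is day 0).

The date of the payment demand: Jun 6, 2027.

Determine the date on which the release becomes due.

Dec 5, 2027

The last day of the objection period: 30 calendar days after Jun 6, 2027 is Jul 6, 2027.
The last day of the payment period: 15 calendar days after Jul 6, 2027 is Jul 21, 2027.
Adding 60 calendar days to Jul 21, 2027 gives Sep 19, 2027, which is the last day of the response period.
The date on which the release becomes due: Sep 19, 2027 + 77 days = Dec 5, 2027.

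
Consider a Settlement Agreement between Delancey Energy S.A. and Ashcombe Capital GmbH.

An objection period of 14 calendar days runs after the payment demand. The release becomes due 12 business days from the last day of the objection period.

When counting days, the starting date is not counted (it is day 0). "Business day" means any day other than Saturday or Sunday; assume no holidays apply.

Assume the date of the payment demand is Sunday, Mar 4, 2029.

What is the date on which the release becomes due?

Adding 14 calendar days to Mar 4, 2029 gives Mar 18, 2029, which is the last day of the objection period.
From Sunday, Mar 18, 2029, 12 business days (Mar 19, Mar 20, Mar 21, Mar 22, …, Mar 30, Apr 2, Apr 3, skipping weekends) brings us to Tuesday, Apr 3, 2029, which is the date on which the release becomes due.

Apr 3, 2029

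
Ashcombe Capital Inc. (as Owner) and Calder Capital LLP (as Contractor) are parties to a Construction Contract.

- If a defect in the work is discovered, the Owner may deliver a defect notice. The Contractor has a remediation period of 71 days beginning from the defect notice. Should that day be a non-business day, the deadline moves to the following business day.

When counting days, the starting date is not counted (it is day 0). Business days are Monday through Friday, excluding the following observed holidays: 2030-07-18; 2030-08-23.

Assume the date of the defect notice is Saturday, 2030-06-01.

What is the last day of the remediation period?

The last day of the remediation period: 2030-06-01 + 71 days = 2030-08-11. That falls on a Sunday, so it rolls to the next business day, Monday, 2030-08-12.

2030-08-12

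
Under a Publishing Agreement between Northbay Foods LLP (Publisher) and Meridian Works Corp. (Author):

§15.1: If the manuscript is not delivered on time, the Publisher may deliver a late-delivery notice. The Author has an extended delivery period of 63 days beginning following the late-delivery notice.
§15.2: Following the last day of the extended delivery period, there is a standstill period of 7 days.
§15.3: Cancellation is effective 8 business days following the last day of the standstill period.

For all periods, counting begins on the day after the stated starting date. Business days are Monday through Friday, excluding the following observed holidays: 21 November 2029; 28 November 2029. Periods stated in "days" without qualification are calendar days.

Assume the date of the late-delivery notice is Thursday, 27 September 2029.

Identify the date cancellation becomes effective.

Adding 63 calendar days to 27 September 2029 gives 29 November 2029, which is the last day of the extended delivery period.
The last day of the standstill period: 29 November 2029 + 7 days = 6 December 2029.
From Thursday, 6 December 2029, 8 business days (Dec 7, Dec 10, Dec 11, Dec 12, Dec 13, Dec 14, Dec 17, Dec 18, skipping weekends) brings us to Tuesday, 18 December 2029, which is the date cancellation becomes effective.

18 December 2029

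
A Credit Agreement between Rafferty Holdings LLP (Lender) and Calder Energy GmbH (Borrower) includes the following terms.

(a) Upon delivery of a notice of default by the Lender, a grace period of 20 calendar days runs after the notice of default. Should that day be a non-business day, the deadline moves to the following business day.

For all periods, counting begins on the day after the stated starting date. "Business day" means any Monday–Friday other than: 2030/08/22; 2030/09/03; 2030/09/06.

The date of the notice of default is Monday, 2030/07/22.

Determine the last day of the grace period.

2030/08/12

The last day of the grace period: 20 calendar days after 2030/07/22 is 2030/08/11. That falls on a Sunday, so it rolls to the next business day, Monday, 2030/08/12.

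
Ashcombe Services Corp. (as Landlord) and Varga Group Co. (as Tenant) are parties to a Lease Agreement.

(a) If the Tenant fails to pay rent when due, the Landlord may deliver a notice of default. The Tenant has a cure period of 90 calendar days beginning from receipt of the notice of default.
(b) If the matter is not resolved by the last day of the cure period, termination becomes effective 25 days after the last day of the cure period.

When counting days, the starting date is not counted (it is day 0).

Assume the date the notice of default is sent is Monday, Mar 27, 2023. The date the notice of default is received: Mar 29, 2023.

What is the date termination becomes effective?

Jul 22, 2023

The last day of the cure period: 90 calendar days after Mar 29, 2023 is Jun 27, 2023.
The date termination becomes effective: Jun 27, 2023 + 25 days = Jul 22, 2023.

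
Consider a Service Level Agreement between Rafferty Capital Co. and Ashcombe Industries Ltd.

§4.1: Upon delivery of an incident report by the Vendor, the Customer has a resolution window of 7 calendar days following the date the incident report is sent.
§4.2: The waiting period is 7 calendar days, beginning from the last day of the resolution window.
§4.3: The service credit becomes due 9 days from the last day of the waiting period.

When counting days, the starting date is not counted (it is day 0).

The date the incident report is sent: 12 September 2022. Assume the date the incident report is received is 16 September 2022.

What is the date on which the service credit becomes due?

The last day of the resolution window: 7 calendar days after 12 September 2022 is 19 September 2022.
The last day of the waiting period: 19 September 2022 + 7 days = 26 September 2022.
The date on which the service credit becomes due: 9 calendar days after 26 September 2022 is 5 October 2022.

5 October 2022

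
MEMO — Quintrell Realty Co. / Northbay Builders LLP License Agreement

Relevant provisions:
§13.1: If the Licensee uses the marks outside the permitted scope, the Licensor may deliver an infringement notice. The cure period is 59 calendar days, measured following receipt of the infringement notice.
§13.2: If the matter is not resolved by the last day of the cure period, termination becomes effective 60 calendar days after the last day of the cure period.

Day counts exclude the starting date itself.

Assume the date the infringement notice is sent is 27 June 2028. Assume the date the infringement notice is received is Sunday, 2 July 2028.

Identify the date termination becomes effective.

29 October 2028

The last day of the cure period: 59 calendar days after 2 July 2028 is 30 August 2028.
Adding 60 calendar days to 30 August 2028 gives 29 October 2028, which is the date termination becomes effective.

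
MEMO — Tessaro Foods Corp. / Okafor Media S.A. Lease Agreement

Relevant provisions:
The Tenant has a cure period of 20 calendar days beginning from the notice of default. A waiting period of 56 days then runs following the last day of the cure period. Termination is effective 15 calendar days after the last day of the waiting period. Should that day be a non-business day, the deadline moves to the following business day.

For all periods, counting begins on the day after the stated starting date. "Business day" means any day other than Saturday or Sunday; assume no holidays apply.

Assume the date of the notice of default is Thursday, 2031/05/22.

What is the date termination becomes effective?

2031/08/21

The last day of the cure period: 2031/05/22 + 20 days = 2031/06/11.
The last day of the waiting period: 56 calendar days after 2031/06/11 is 2031/08/06.
The date termination becomes effective: 2031/08/06 + 15 days = 2031/08/21. 2031/08/21 is a Thursday, so no roll-forward applies.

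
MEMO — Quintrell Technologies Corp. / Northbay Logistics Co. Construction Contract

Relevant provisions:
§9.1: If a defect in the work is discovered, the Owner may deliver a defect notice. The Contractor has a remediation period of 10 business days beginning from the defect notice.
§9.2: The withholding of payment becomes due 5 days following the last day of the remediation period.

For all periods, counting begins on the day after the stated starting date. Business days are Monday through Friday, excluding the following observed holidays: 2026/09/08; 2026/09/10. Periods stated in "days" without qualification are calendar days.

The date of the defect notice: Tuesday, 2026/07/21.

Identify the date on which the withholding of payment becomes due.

The last day of the remediation period: 10 business days after Tuesday, 2026/07/21, skipping weekends — Jul 22, Jul 23, Jul 24, Jul 27, Jul 28, Jul 29, Jul 30, Jul 31, Aug 3, Aug 4 — lands on Tuesday, 2026/08/04.
Adding 5 calendar days to 2026/08/04 gives 2026/08/09, which is the date on which the withholding of payment becomes due.

2026/08/09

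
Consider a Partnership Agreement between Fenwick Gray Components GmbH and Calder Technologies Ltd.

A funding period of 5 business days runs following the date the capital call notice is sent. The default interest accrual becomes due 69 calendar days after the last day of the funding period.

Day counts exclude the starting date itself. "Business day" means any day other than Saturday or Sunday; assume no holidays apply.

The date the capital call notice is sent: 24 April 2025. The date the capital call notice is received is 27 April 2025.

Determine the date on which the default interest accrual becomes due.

The last day of the funding period: 5 business days after Thursday, 24 April 2025, skipping weekends — Apr 25, Apr 28, Apr 29, Apr 30, May 1 — lands on Thursday, 1 May 2025.
Adding 69 calendar days to 1 May 2025 gives 9 July 2025, which is the date on which the default interest accrual becomes due.

9 July 2025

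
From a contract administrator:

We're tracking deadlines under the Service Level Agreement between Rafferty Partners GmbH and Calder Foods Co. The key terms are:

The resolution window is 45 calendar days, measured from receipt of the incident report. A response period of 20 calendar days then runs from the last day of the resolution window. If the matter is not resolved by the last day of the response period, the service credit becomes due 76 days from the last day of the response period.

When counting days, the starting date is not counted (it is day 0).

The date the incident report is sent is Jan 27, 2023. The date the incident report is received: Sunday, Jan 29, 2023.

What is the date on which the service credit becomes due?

The last day of the resolution window: 45 calendar days after Jan 29, 2023 is Mar 15, 2023.
The last day of the response period: Mar 15, 2023 + 20 days = Apr 4, 2023.
The date on which the service credit becomes due: Apr 4, 2023 + 76 days = Jun 19, 2023.

Jun 19, 2023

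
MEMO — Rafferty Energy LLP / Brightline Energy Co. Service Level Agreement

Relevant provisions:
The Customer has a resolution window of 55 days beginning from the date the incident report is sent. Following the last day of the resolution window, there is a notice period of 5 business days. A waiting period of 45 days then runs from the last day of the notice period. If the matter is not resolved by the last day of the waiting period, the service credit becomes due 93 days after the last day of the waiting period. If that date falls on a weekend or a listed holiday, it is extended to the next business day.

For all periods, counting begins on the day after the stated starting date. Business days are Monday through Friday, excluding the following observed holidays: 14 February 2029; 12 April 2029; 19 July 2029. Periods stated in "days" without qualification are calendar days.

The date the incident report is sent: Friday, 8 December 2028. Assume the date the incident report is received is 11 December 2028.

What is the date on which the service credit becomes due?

Adding 55 calendar days to 8 December 2028 gives 1 February 2029, which is the last day of the resolution window.
The last day of the notice period: 5 business days after Thursday, 1 February 2029, skipping weekends — Feb 2, Feb 5, Feb 6, Feb 7, Feb 8 — lands on Thursday, 8 February 2029.
The last day of the waiting period: 8 February 2029 + 45 days = 25 March 2029.
The date on which the service credit becomes due: 25 March 2029 + 93 days = 26 June 2029. 26 June 2029 is a Tuesday and is not a listed holiday, so no roll-forward applies.

26 June 2029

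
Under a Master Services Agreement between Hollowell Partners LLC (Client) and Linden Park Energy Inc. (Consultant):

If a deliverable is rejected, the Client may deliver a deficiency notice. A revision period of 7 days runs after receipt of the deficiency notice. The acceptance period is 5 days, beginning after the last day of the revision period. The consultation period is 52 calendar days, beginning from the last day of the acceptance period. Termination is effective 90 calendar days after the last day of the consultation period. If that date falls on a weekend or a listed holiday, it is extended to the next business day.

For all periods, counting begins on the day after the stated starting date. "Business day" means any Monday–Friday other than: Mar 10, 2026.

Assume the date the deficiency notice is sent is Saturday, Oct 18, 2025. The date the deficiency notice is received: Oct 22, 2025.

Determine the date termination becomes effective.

The last day of the revision period: 7 calendar days after Oct 22, 2025 is Oct 29, 2025.
The last day of the acceptance period: 5 calendar days after Oct 29, 2025 is Nov 3, 2025.
Adding 52 calendar days to Nov 3, 2025 gives Dec 25, 2025, which is the last day of the consultation period.
Adding 90 calendar days to Dec 25, 2025 gives Mar 25, 2026, which is the date termination becomes effective. Mar 25, 2026 is a Wednesday and is not a listed holiday, so no roll-forward applies.

Mar 25, 2026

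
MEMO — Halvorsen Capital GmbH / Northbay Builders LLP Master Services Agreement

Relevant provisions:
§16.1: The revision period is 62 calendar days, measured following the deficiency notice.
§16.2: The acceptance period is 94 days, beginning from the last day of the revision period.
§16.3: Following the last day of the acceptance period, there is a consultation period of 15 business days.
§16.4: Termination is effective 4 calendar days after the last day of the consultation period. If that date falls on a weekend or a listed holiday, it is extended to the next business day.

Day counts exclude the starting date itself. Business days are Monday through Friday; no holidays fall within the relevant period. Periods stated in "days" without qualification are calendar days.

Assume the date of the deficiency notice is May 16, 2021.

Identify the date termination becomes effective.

November 15, 2021

The last day of the revision period: 62 calendar days after May 16, 2021 is July 17, 2021.
The last day of the acceptance period: July 17, 2021 + 94 days = October 19, 2021.
From Tuesday, October 19, 2021, 15 business days (Oct 20, Oct 21, Oct 22, Oct 25, …, Nov 5, Nov 8, Nov 9, skipping weekends) brings us to Tuesday, November 9, 2021, which is the last day of the consultation period.
The date termination becomes effective: 4 calendar days after November 9, 2021 is November 13, 2021. That falls on a Saturday, so it rolls to the next business day, Monday, November 15, 2021.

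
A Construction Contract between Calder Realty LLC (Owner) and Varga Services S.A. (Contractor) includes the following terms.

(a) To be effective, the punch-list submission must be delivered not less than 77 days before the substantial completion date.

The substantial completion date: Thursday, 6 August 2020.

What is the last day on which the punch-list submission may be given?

Counting back 77 calendar days from 6 August 2020 gives 21 May 2020.

21 May 2020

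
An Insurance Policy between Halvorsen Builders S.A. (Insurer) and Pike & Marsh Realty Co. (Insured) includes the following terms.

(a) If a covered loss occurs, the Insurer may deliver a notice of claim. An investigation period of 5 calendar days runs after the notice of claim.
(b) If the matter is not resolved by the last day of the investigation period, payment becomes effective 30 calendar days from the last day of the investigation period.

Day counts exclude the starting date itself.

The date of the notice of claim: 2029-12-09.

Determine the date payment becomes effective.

2030-01-13

The last day of the investigation period: 2029-12-09 + 5 days = 2029-12-14.
Adding 30 calendar days to 2029-12-14 gives 2030-01-13, which is the date payment becomes effective.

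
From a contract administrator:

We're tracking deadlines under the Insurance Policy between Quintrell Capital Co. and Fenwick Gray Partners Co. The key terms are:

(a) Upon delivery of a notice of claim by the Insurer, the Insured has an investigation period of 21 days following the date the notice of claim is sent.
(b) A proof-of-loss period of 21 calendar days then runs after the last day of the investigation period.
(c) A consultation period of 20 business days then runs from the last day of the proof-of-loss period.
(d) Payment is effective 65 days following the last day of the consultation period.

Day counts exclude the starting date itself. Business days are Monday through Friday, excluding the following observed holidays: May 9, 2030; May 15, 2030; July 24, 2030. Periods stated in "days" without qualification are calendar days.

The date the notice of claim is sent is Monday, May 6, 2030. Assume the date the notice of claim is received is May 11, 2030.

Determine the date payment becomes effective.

September 18, 2030

Adding 21 calendar days to May 6, 2030 gives May 27, 2030, which is the last day of the investigation period.
The last day of the proof-of-loss period: 21 calendar days after May 27, 2030 is June 17, 2030.
The last day of the consultation period: 20 business days after Monday, June 17, 2030, skipping weekends — Jun 18, Jun 19, Jun 20, Jun 21, …, Jul 11, Jul 12, Jul 15 — lands on Monday, July 15, 2030.
The date payment becomes effective: July 15, 2030 + 65 days = September 18, 2030.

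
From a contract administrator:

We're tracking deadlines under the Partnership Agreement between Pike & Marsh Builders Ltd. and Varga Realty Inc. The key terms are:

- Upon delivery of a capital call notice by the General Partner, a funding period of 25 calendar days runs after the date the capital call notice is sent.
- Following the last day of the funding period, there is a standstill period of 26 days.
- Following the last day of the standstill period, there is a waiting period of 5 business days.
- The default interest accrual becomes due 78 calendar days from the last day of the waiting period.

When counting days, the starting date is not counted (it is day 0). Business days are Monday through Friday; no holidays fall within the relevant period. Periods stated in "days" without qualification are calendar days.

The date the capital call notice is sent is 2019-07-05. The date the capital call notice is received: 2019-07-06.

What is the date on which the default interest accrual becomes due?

The last day of the funding period: 2019-07-05 + 25 days = 2019-07-30.
The last day of the standstill period: 2019-07-30 + 26 days = 2019-08-25.
The last day of the waiting period: 5 business days after Sunday, 2019-08-25, skipping weekends — Aug 26, Aug 27, Aug 28, Aug 29, Aug 30 — lands on Friday, 2019-08-30.
The date on which the default interest accrual becomes due: 78 calendar days after 2019-08-30 is 2019-11-16.

2019-11-16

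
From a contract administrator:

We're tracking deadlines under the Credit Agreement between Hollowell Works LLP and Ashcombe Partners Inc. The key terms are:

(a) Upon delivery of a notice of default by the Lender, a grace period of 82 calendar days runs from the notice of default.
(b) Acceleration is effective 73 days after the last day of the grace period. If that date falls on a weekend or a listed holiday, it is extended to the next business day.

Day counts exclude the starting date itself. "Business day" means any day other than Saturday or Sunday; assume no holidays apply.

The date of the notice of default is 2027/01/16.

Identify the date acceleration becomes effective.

The last day of the grace period: 82 calendar days after 2027/01/16 is 2027/04/08.
The date acceleration becomes effective: 2027/04/08 + 73 days = 2027/06/20. That falls on a Sunday, so it rolls to the next business day, Monday, 2027/06/21.

2027/06/21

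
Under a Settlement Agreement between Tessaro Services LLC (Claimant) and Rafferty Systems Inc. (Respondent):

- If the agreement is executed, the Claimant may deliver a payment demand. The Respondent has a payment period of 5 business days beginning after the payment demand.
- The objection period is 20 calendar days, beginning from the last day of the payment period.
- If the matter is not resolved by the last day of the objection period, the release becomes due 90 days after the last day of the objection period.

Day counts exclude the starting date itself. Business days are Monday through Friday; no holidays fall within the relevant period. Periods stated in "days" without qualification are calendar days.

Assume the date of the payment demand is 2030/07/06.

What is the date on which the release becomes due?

From Saturday, 2030/07/06, 5 business days (Jul 8, Jul 9, Jul 10, Jul 11, Jul 12, skipping weekends) brings us to Friday, 2030/07/12, which is the last day of the payment period.
The last day of the objection period: 20 calendar days after 2030/07/12 is 2030/08/01.
The date on which the release becomes due: 2030/08/01 + 90 days = 2030/10/30.

2030/10/30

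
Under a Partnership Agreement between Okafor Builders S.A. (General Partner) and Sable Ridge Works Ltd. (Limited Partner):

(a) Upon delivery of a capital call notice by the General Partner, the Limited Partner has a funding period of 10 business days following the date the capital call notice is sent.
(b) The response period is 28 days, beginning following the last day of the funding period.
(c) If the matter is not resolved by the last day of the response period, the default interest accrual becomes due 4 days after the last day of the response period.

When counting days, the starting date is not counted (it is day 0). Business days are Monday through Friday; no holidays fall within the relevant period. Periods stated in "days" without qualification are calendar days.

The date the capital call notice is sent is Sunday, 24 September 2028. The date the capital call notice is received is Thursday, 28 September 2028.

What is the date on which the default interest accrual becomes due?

The last day of the funding period: 10 business days after Sunday, 24 September 2028, skipping weekends — Sep 25, Sep 26, Sep 27, Sep 28, Sep 29, Oct 2, Oct 3, Oct 4, Oct 5, Oct 6 — lands on Friday, 6 October 2028.
The last day of the response period: 6 October 2028 + 28 days = 3 November 2028.
Adding 4 calendar days to 3 November 2028 gives 7 November 2028, which is the date on which the default interest accrual becomes due.

7 November 2028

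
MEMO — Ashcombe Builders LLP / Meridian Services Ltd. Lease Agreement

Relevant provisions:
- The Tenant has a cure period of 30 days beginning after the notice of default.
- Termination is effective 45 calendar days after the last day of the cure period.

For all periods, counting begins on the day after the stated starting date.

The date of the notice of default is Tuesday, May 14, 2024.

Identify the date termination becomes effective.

Adding 30 calendar days to May 14, 2024 gives June 13, 2024, which is the last day of the cure period.
The date termination becomes effective: 45 calendar days after June 13, 2024 is July 28, 2024.

July 28, 2024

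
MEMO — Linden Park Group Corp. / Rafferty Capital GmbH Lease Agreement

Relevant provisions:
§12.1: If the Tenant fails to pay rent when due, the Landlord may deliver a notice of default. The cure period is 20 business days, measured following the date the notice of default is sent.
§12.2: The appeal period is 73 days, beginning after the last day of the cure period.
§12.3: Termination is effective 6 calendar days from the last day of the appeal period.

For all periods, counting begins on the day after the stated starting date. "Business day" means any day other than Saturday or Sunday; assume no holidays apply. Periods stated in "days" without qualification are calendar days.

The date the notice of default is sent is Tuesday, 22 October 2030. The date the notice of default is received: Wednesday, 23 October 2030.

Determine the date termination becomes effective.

The last day of the cure period: 20 business days after Tuesday, 22 October 2030, skipping weekends — Oct 23, Oct 24, Oct 25, Oct 28, …, Nov 15, Nov 18, Nov 19 — lands on Tuesday, 19 November 2030.
The last day of the appeal period: 19 November 2030 + 73 days = 31 January 2031.
Adding 6 calendar days to 31 January 2031 gives 6 February 2031, which is the date termination becomes effective.

6 February 2031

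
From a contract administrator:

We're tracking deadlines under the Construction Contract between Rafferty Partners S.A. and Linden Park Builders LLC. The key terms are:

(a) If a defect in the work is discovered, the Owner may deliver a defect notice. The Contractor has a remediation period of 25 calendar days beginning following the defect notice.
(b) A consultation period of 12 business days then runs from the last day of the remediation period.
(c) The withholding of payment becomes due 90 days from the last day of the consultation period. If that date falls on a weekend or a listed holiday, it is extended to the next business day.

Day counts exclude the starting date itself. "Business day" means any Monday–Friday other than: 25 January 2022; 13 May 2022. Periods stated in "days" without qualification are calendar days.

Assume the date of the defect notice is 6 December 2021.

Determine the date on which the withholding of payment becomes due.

The last day of the remediation period: 6 December 2021 + 25 days = 31 December 2021.
The last day of the consultation period: counting 12 business days from Friday, 31 December 2021 (Jan 3, Jan 4, Jan 5, Jan 6, …, Jan 14, Jan 17, Jan 18, skipping weekends) reaches Tuesday, 18 January 2022.
Adding 90 calendar days to 18 January 2022 gives 18 April 2022, which is the date on which the withholding of payment becomes due. 18 April 2022 is a Monday and is not a listed holiday, so no roll-forward applies.

18 April 2022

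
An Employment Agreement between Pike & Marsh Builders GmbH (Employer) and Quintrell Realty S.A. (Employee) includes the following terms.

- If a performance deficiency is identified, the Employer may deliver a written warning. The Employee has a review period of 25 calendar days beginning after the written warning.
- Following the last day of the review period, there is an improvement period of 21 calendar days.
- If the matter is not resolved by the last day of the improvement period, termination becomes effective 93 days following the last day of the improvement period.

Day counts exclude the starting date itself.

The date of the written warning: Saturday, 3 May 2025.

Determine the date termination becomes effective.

19 September 2025

Adding 25 calendar days to 3 May 2025 gives 28 May 2025, which is the last day of the review period.
The last day of the improvement period: 21 calendar days after 28 May 2025 is 18 June 2025.
The date termination becomes effective: 93 calendar days after 18 June 2025 is 19 September 2025.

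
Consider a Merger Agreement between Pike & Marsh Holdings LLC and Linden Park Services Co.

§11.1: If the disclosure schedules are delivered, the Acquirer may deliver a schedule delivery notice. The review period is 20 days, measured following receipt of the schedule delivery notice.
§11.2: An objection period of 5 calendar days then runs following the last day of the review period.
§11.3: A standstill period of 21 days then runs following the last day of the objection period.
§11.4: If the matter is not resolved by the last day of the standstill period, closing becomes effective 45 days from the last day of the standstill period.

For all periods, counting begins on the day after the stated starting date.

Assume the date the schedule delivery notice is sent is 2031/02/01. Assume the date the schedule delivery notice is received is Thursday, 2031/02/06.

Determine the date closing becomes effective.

2031/05/08

The last day of the review period: 20 calendar days after 2031/02/06 is 2031/02/26.
Adding 5 calendar days to 2031/02/26 gives 2031/03/03, which is the last day of the objection period.
The last day of the standstill period: 2031/03/03 + 21 days = 2031/03/24.
The date closing becomes effective: 45 calendar days after 2031/03/24 is 2031/05/08.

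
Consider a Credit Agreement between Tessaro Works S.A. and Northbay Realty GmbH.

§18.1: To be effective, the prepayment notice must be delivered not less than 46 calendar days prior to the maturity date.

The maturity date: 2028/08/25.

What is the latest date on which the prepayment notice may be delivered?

2028/07/10

Counting back 46 calendar days from 2028/08/25 gives 2028/07/10.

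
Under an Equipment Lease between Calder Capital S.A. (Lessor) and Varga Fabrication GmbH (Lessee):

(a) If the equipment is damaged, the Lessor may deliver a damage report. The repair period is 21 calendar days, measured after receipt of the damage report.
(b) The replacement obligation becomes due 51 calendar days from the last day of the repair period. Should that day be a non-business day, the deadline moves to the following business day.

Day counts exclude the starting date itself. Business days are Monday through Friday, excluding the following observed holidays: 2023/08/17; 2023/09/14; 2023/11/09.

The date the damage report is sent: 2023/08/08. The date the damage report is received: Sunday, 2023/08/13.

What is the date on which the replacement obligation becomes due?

Adding 21 calendar days to 2023/08/13 gives 2023/09/03, which is the last day of the repair period.
The date on which the replacement obligation becomes due: 2023/09/03 + 51 days = 2023/10/24. 2023/10/24 is a Tuesday and is not a listed holiday, so no roll-forward applies.

2023/10/24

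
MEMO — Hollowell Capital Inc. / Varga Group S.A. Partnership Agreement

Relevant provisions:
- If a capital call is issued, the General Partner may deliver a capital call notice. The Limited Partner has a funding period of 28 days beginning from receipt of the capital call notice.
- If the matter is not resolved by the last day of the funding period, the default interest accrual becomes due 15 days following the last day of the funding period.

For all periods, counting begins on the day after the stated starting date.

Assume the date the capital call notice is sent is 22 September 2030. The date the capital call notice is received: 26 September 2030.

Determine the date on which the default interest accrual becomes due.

The last day of the funding period: 26 September 2030 + 28 days = 24 October 2030.
The date on which the default interest accrual becomes due: 15 calendar days after 24 October 2030 is 8 November 2030.

8 November 2030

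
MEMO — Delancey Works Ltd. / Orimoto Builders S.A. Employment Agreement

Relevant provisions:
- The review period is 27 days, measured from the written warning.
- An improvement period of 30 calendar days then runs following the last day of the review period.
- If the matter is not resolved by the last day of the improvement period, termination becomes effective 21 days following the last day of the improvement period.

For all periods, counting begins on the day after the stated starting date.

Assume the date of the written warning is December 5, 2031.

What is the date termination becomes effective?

Adding 27 calendar days to December 5, 2031 gives January 1, 2032, which is the last day of the review period.
Adding 30 calendar days to January 1, 2032 gives January 31, 2032, which is the last day of the improvement period.
The date termination becomes effective: 21 calendar days after January 31, 2032 is February 21, 2032.

February 21, 2032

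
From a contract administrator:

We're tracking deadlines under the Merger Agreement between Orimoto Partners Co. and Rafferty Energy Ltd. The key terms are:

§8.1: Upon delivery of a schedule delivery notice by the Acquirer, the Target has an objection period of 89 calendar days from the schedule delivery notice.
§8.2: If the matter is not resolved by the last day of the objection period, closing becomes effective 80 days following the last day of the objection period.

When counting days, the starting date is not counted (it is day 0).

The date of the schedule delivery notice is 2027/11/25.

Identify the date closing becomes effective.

The last day of the objection period: 89 calendar days after 2027/11/25 is 2028/02/22.
The date closing becomes effective: 2028/02/22 + 80 days = 2028/05/12.

2028/05/12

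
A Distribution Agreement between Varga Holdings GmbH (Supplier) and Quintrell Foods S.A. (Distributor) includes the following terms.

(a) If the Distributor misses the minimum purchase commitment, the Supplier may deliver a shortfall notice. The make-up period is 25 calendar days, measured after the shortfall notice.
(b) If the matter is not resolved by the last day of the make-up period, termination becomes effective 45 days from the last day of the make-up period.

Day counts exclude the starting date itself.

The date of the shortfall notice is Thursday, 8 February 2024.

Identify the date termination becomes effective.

The last day of the make-up period: 25 calendar days after 8 February 2024 is 4 March 2024.
The date termination becomes effective: 4 March 2024 + 45 days = 18 April 2024.

18 April 2024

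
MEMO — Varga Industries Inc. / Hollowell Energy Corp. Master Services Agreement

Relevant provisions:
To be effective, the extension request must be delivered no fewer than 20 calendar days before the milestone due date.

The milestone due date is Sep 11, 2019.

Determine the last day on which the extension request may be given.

Aug 22, 2019

Counting back 20 calendar days from Sep 11, 2019 gives Aug 22, 2019.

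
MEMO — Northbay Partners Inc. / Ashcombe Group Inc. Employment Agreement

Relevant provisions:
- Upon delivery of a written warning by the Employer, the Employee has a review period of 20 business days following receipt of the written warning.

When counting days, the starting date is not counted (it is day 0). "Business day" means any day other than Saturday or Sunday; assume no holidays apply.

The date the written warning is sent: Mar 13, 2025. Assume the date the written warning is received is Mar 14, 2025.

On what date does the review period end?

The last day of the review period: 20 business days after Friday, Mar 14, 2025, skipping weekends — Mar 17, Mar 18, Mar 19, Mar 20, …, Apr 9, Apr 10, Apr 11 — lands on Friday, Apr 11, 2025.

Apr 11, 2025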